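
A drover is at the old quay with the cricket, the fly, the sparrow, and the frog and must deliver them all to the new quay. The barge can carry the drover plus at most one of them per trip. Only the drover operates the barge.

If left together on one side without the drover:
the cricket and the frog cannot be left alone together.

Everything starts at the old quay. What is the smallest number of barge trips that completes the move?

Counting alone: the drover can take at most 1 across per trip to the new quay, so moving all 4 needs at least 4 loaded trips out, with a return between consecutive ones — at least 7 crossings.
The plan below uses exactly 7 crossings, so it is optimal:
1. Drover goes to the new quay with the cricket.  [the old quay: the fly, the frog, the sparrow | the new quay: the cricket]
2. Drover goes back to the old quay alone.  [the old quay: the fly, the frog, the sparrow | the new quay: the cricket]
3. Drover goes to the new quay with the fly.  [the old quay: the frog, the sparrow | the new quay: the cricket, the fly]
4. Drover goes back to the old quay alone.  [the old quay: the frog, the sparrow | the new quay: the cricket, the fly]
5. Drover goes to the new quay with the sparrow.  [the old quay: the frog | the new quay: the cricket, the fly, the sparrow]
6. Drover goes back to the old quay alone.  [the old quay: the frog | the new quay: the cricket, the fly, the sparrow]
7. Drover goes to the new quay with the frog.  [the old quay: — | the new quay: the cricket, the fly, the frog, the sparrow]

7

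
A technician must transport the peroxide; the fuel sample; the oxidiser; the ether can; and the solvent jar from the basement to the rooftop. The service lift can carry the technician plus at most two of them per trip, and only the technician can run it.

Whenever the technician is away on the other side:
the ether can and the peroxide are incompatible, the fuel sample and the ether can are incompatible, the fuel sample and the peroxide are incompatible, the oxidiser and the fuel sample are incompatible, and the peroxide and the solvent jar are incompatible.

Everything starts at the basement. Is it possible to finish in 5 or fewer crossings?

Counting alone: the technician can take at most 2 across per trip to the rooftop, so moving all 5 needs at least 3 loaded trips out, with a return between consecutive ones — at least 5 crossings.
The safety rule pushes this higher. Following every safe sequence of crossings, the most of the 5 that can be at the rooftop as the service lift arrives there on crossing 5 is 4 — never all 5.
So the move cannot be finished within 5 crossings. (The shortest complete plan takes 7:)
1. Technician goes to the rooftop with the fuel sample and the peroxide.
2. Technician goes back to the basement with the peroxide.
3. Technician goes to the rooftop with the oxidiser and the peroxide.
4. Technician goes back to the basement with the fuel sample.
5. Technician goes to the rooftop with the ether can and the solvent jar.
6. Technician goes back to the basement with the peroxide.
7. Technician goes to the rooftop with the fuel sample and the peroxide.

No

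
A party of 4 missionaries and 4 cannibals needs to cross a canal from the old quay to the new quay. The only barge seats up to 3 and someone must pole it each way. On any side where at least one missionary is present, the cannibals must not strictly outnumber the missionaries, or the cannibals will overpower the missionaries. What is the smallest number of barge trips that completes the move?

Counting alone: each trip to the new quay takes at most 3 across and each return brings at least 1 back, so after t trips out (and t−1 returns) at most 3t − (t−1) of the 8 are across; that first reaches 8 at t = 4, so at least 7 crossings are needed.
The safety rule pushes this higher. Following every safe sequence of crossings, the most of the 8 that can be at the new quay as the barge arrives there on crossing 7 is 7 — never all 8.
So no plan with fewer than 9 crossings exists, and this one achieves 9:
1. 2 cannibals → the new quay.  (the old quay: 4M 2C; the new quay: 0M 2C)
2. 1 cannibal ← the old quay.  (the old quay: 4M 3C; the new quay: 0M 1C)
3. 3 cannibals → the new quay.  (the old quay: 4M 0C; the new quay: 0M 4C)
4. 1 cannibal ← the old quay.  (the old quay: 4M 1C; the new quay: 0M 3C)
5. 3 missionaries → the new quay.  (the old quay: 1M 1C; the new quay: 3M 3C)
6. 1 missionary and 1 cannibal ← the old quay.  (the old quay: 2M 2C; the new quay: 2M 2C)
7. 2 missionaries → the new quay.  (the old quay: 0M 2C; the new quay: 4M 2C)
8. 1 cannibal ← the old quay.  (the old quay: 0M 3C; the new quay: 4M 1C)
9. 3 cannibals → the new quay.  (the old quay: 0M 0C; the new quay: 4M 4C)

9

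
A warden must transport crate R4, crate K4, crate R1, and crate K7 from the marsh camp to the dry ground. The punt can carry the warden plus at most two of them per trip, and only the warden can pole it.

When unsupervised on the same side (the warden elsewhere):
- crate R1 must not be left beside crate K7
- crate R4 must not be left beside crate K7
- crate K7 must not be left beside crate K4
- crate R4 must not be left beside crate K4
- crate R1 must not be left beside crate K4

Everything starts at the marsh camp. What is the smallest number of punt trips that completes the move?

Counting alone: the warden can take at most 2 across per trip to the dry ground, so moving all 4 needs at least 2 loaded trips out, with a return between consecutive ones — at least 3 crossings.
The safety rule pushes this higher. Following every safe sequence of crossings, the most of the 4 that can be at the dry ground as the punt arrives there on crossing 3 is 3 — never all 4.
So no plan with fewer than 5 crossings exists, and this one achieves 5:
1. Warden goes to the dry ground with crate K4 and crate K7.  [the marsh camp: crate R1, crate R4 | the dry ground: crate K4, crate K7]
2. Warden goes back to the marsh camp with crate K4.  [the marsh camp: crate K4, crate R1, crate R4 | the dry ground: crate K7]
3. Warden goes to the dry ground with crate R1 and crate R4.  [the marsh camp: crate K4 | the dry ground: crate K7, crate R1, crate R4]
4. Warden goes back to the marsh camp with crate K7.  [the marsh camp: crate K4, crate K7 | the dry ground: crate R1, crate R4]
5. Warden goes to the dry ground with crate K4 and crate K7.  [the marsh camp: — | the dry ground: crate K4, crate K7, crate R1, crate R4]

5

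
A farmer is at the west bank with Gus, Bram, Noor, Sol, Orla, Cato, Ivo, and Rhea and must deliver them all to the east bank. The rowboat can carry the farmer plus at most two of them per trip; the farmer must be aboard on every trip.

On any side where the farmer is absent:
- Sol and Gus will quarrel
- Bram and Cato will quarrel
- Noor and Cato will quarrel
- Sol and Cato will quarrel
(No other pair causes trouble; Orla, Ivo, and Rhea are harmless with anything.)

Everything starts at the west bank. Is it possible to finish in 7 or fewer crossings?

No

Counting alone: the farmer can take at most 2 across per trip to the east bank, so moving all 8 needs at least 4 loaded trips out, with a return between consecutive ones — at least 7 crossings.
The safety rule pushes this higher. Following every safe sequence of crossings, the most of the 8 that can be at the east bank as the rowboat arrives there on crossing 7 is 7 — never all 8.
So the move cannot be finished within 7 crossings. (The shortest complete plan takes 9:)
1. Farmer goes to the east bank with Cato and Gus.
2. Farmer goes back to the west bank alone.
3. Farmer goes to the east bank with Orla.
4. Farmer goes back to the west bank alone.
5. Farmer goes to the east bank with Ivo and Rhea.
6. Farmer goes back to the west bank alone.
7. Farmer goes to the east bank with Bram and Noor.
8. Farmer goes back to the west bank with Cato.
9. Farmer goes to the east bank with Cato and Sol.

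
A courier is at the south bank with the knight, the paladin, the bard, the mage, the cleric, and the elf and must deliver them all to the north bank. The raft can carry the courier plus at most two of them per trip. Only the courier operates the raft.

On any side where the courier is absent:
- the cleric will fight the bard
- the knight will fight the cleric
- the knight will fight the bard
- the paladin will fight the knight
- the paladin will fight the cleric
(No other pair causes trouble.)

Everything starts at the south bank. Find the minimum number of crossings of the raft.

9

Counting alone: the courier can take at most 2 across per trip to the north bank, so moving all 6 needs at least 3 loaded trips out, with a return between consecutive ones — at least 5 crossings.
The safety rule pushes this higher. Following every safe sequence of crossings, the most of the 6 that can be at the north bank as the raft arrives there on crossings 5, 7 is 4, 5 respectively — never all 6.
So no plan with fewer than 9 crossings exists, and this one achieves 9:
1. Courier goes to the north bank with the cleric and the knight.  [the south bank: the bard, the elf, the mage, the paladin | the north bank: the cleric, the knight]
2. Courier goes back to the south bank with the knight.  [the south bank: the bard, the elf, the knight, the mage, the paladin | the north bank: the cleric]
3. Courier goes to the north bank with the knight and the mage.  [the south bank: the bard, the elf, the paladin | the north bank: the cleric, the knight, the mage]
4. Courier goes back to the south bank with the knight.  [the south bank: the bard, the elf, the knight, the paladin | the north bank: the cleric, the mage]
5. Courier goes to the north bank with the elf and the knight.  [the south bank: the bard, the paladin | the north bank: the cleric, the elf, the knight, the mage]
6. Courier goes back to the south bank with the knight.  [the south bank: the bard, the knight, the paladin | the north bank: the cleric, the elf, the mage]
7. Courier goes to the north bank with the bard and the paladin.  [the south bank: the knight | the north bank: the bard, the cleric, the elf, the mage, the paladin]
8. Courier goes back to the south bank with the cleric.  [the south bank: the cleric, the knight | the north bank: the bard, the elf, the mage, the paladin]
9. Courier goes to the north bank with the cleric and the knight.  [the south bank: — | the north bank: the bard, the cleric, the elf, the knight, the mage, the paladin]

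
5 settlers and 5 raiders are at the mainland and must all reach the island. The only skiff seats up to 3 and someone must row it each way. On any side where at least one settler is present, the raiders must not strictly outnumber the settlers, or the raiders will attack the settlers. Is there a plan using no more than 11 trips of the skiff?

Yes — this plan uses 11 crossings (≤ 11):
1. 2 raiders → the island.  (the mainland: 5S 3R; the island: 0S 2R)
2. 1 raider ← the mainland.  (the mainland: 5S 4R; the island: 0S 1R)
3. 3 raiders → the island.  (the mainland: 5S 1R; the island: 0S 4R)
4. 1 raider ← the mainland.  (the mainland: 5S 2R; the island: 0S 3R)
5. 3 settlers → the island.  (the mainland: 2S 2R; the island: 3S 3R)
6. 1 settler and 1 raider ← the mainland.  (the mainland: 3S 3R; the island: 2S 2R)
7. 3 settlers → the island.  (the mainland: 0S 3R; the island: 5S 2R)
8. 1 raider ← the mainland.  (the mainland: 0S 4R; the island: 5S 1R)
9. 2 raiders → the island.  (the mainland: 0S 2R; the island: 5S 3R)
10. 1 raider ← the mainland.  (the mainland: 0S 3R; the island: 5S 2R)
11. 3 raiders → the island.  (the mainland: 0S 0R; the island: 5S 5R)

Yes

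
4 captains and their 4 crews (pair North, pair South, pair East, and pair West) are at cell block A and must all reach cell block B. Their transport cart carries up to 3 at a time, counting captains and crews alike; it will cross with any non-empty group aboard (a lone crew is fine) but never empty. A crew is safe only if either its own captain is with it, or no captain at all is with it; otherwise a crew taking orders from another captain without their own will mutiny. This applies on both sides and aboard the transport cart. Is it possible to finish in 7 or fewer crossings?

Counting alone: each trip to cell block B takes at most 3 across and each return brings at least 1 back, so after t trips out (and t−1 returns) at most 3t − (t−1) of the 8 are across; that first reaches 8 at t = 4, so at least 7 crossings are needed.
The safety rule pushes this higher. Following every safe sequence of crossings, the most of the 8 that can be at cell block B as the transport cart arrives there on crossing 7 is 7 — never all 8.
So the move cannot be finished within 7 crossings. (The shortest complete plan takes 9:)
1. captain North and crew North cross → cell block B.
2. captain North crosses ← cell block A.
3. captain North, captain South, and crew South cross → cell block B.
4. captain North and crew North cross ← cell block A.
5. captain East, captain North, and captain West cross → cell block B.
6. crew South crosses ← cell block A.
7. crew North and crew South cross → cell block B.
8. crew North crosses ← cell block A.
9. crew East, crew North, and crew West cross → cell block B.

No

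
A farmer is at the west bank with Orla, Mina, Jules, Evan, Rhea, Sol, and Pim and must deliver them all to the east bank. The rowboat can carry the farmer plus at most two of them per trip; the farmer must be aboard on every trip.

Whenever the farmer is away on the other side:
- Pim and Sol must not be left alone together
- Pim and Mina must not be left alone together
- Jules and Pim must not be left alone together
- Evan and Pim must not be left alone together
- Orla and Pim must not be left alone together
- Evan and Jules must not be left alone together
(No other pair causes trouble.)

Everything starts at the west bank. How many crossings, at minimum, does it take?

Counting alone: the farmer can take at most 2 across per trip to the east bank, so moving all 7 needs at least 4 loaded trips out, with a return between consecutive ones — at least 7 crossings.
The safety rule pushes this higher. Following every safe sequence of crossings, the most of the 7 that can be at the east bank as the rowboat arrives there on crossings 7, 9 is 5, 6 respectively — never all 7.
So no plan with fewer than 11 crossings exists, and this one achieves 11:
1. Farmer goes to the east bank with Jules and Pim.
2. Farmer goes back to the west bank with Jules.
3. Farmer goes to the east bank with Jules and Orla.
4. Farmer goes back to the west bank with Pim.
5. Farmer goes to the east bank with Mina and Pim.
6. Farmer goes back to the west bank with Pim.
7. Farmer goes to the east bank with Evan and Sol.
8. Farmer goes back to the west bank with Jules.
9. Farmer goes to the east bank with Jules and Rhea.
10. Farmer goes back to the west bank with Jules.
11. Farmer goes to the east bank with Jules and Pim.

11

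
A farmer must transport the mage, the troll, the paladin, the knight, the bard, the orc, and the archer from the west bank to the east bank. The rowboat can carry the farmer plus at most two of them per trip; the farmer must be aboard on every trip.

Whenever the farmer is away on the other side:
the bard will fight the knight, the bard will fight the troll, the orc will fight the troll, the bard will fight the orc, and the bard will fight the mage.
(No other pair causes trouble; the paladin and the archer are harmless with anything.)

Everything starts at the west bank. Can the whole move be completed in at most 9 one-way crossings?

No

Counting alone: the farmer can take at most 2 across per trip to the east bank, so moving all 7 needs at least 4 loaded trips out, with a return between consecutive ones — at least 7 crossings.
The safety rule pushes this higher. Following every safe sequence of crossings, the most of the 7 that can be at the east bank as the rowboat arrives there on crossings 7, 9 is 5, 6 respectively — never all 7.
So the move cannot be finished within 9 crossings. (The shortest complete plan takes 11:)
1. Farmer goes to the east bank with the bard and the troll.
2. Farmer goes back to the west bank with the troll.
3. Farmer goes to the east bank with the mage and the troll.
4. Farmer goes back to the west bank with the bard.
5. Farmer goes to the east bank with the bard and the paladin.
6. Farmer goes back to the west bank with the bard.
7. Farmer goes to the east bank with the bard and the knight.
8. Farmer goes back to the west bank with the bard.
9. Farmer goes to the east bank with the archer and the bard.
10. Farmer goes back to the west bank with the bard.
11. Farmer goes to the east bank with the bard and the orc.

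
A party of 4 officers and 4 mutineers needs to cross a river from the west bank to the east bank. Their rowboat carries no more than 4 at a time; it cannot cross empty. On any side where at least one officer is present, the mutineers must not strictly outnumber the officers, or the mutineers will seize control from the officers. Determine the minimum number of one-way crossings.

5

Counting alone: each trip to the east bank takes at most 4 across and each return brings at least 1 back, so after t trips out (and t−1 returns) at most 4t − (t−1) of the 8 are across; that first reaches 8 at t = 3, so at least 5 crossings are needed.
The plan below uses exactly 5 crossings, so it is optimal:
1. 2 mutineers → the east bank.  (the west bank: 4O 2M; the east bank: 0O 2M)
2. 1 mutineer ← the west bank.  (the west bank: 4O 3M; the east bank: 0O 1M)
3. 4 officers → the east bank.  (the west bank: 0O 3M; the east bank: 4O 1M)
4. 1 mutineer ← the west bank.  (the west bank: 0O 4M; the east bank: 4O 0M)
5. 4 mutineers → the east bank.  (the west bank: 0O 0M; the east bank: 4O 4M)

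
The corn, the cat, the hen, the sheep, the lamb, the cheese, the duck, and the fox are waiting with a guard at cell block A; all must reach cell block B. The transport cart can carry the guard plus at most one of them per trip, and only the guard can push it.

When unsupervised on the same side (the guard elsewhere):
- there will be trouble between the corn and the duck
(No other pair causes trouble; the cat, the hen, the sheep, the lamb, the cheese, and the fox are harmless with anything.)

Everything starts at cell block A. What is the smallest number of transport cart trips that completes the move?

15

Counting alone: the guard can take at most 1 across per trip to cell block B, so moving all 8 needs at least 8 loaded trips out, with a return between consecutive ones — at least 15 crossings.
The plan below uses exactly 15 crossings, so it is optimal:
1. Guard goes to cell block B with the corn.  [cell block A: the cat, the cheese, the duck, the fox, the hen, the lamb, the sheep | cell block B: the corn]
2. Guard goes back to cell block A alone.  [cell block A: the cat, the cheese, the duck, the fox, the hen, the lamb, the sheep | cell block B: the corn]
3. Guard goes to cell block B with the cat.  [cell block A: the cheese, the duck, the fox, the hen, the lamb, the sheep | cell block B: the cat, the corn]
4. Guard goes back to cell block A alone.  [cell block A: the cheese, the duck, the fox, the hen, the lamb, the sheep | cell block B: the cat, the corn]
5. Guard goes to cell block B with the hen.  [cell block A: the cheese, the duck, the fox, the lamb, the sheep | cell block B: the cat, the corn, the hen]
6. Guard goes back to cell block A alone.  [cell block A: the cheese, the duck, the fox, the lamb, the sheep | cell block B: the cat, the corn, the hen]
7. Guard goes to cell block B with the sheep.  [cell block A: the cheese, the duck, the fox, the lamb | cell block B: the cat, the corn, the hen, the sheep]
8. Guard goes back to cell block A alone.  [cell block A: the cheese, the duck, the fox, the lamb | cell block B: the cat, the corn, the hen, the sheep]
9. Guard goes to cell block B with the lamb.  [cell block A: the cheese, the duck, the fox | cell block B: the cat, the corn, the hen, the lamb, the sheep]
10. Guard goes back to cell block A alone.  [cell block A: the cheese, the duck, the fox | cell block B: the cat, the corn, the hen, the lamb, the sheep]
11. Guard goes to cell block B with the cheese.  [cell block A: the duck, the fox | cell block B: the cat, the cheese, the corn, the hen, the lamb, the sheep]
12. Guard goes back to cell block A alone.  [cell block A: the duck, the fox | cell block B: the cat, the cheese, the corn, the hen, the lamb, the sheep]
13. Guard goes to cell block B with the fox.  [cell block A: the duck | cell block B: the cat, the cheese, the corn, the fox, the hen, the lamb, the sheep]
14. Guard goes back to cell block A alone.  [cell block A: the duck | cell block B: the cat, the cheese, the corn, the fox, the hen, the lamb, the sheep]
15. Guard goes to cell block B with the duck.  [cell block A: — | cell block B: the cat, the cheese, the corn, the duck, the fox, the hen, the lamb, the sheep]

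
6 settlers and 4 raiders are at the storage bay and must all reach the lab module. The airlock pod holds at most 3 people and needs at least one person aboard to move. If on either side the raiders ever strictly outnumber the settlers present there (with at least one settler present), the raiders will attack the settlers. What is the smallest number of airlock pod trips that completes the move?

Counting alone: each trip to the lab module takes at most 3 across and each return brings at least 1 back, so after t trips out (and t−1 returns) at most 3t − (t−1) of the 10 are across; that first reaches 10 at t = 5, so at least 9 crossings are needed.
The plan below uses exactly 9 crossings, so it is optimal:
1. 2 raiders → the lab module.  (the storage bay: 6S 2R; the lab module: 0S 2R)
2. 1 raider ← the storage bay.  (the storage bay: 6S 3R; the lab module: 0S 1R)
3. 3 raiders → the lab module.  (the storage bay: 6S 0R; the lab module: 0S 4R)
4. 1 raider ← the storage bay.  (the storage bay: 6S 1R; the lab module: 0S 3R)
5. 3 settlers → the lab module.  (the storage bay: 3S 1R; the lab module: 3S 3R)
6. 1 raider ← the storage bay.  (the storage bay: 3S 2R; the lab module: 3S 2R)
7. 1 settler and 2 raiders → the lab module.  (the storage bay: 2S 0R; the lab module: 4S 4R)
8. 1 raider ← the storage bay.  (the storage bay: 2S 1R; the lab module: 4S 3R)
9. 2 settlers and 1 raider → the lab module.  (the storage bay: 0S 0R; the lab module: 6S 4R)

9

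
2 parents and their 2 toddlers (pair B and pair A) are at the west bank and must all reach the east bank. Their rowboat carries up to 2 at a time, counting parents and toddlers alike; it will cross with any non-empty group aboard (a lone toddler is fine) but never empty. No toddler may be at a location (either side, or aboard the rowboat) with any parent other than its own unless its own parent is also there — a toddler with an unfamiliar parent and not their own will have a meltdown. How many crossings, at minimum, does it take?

5

Counting alone: each trip to the east bank takes at most 2 across and each return brings at least 1 back, so after t trips out (and t−1 returns) at most 2t − (t−1) of the 4 are across; that first reaches 4 at t = 3, so at least 5 crossings are needed.
The plan below uses exactly 5 crossings, so it is optimal:
1. parent B and toddler B cross → the east bank.
2. parent B crosses ← the west bank.
3. parent A and parent B cross → the east bank.
4. parent A crosses ← the west bank.
5. parent A and toddler A cross → the east bank.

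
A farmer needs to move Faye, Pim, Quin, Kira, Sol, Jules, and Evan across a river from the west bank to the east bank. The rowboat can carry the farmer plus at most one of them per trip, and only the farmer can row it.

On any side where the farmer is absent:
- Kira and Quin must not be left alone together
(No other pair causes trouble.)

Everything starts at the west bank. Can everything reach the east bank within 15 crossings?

Yes

Yes — this plan uses 13 crossings (≤ 15):
1. Farmer goes to the east bank with Quin.  [the west bank: Evan, Faye, Jules, Kira, Pim, Sol | the east bank: Quin]
2. Farmer goes back to the west bank alone.  [the west bank: Evan, Faye, Jules, Kira, Pim, Sol | the east bank: Quin]
3. Farmer goes to the east bank with Faye.  [the west bank: Evan, Jules, Kira, Pim, Sol | the east bank: Faye, Quin]
4. Farmer goes back to the west bank alone.  [the west bank: Evan, Jules, Kira, Pim, Sol | the east bank: Faye, Quin]
5. Farmer goes to the east bank with Pim.  [the west bank: Evan, Jules, Kira, Sol | the east bank: Faye, Pim, Quin]
6. Farmer goes back to the west bank alone.  [the west bank: Evan, Jules, Kira, Sol | the east bank: Faye, Pim, Quin]
7. Farmer goes to the east bank with Sol.  [the west bank: Evan, Jules, Kira | the east bank: Faye, Pim, Quin, Sol]
8. Farmer goes back to the west bank alone.  [the west bank: Evan, Jules, Kira | the east bank: Faye, Pim, Quin, Sol]
9. Farmer goes to the east bank with Jules.  [the west bank: Evan, Kira | the east bank: Faye, Jules, Pim, Quin, Sol]
10. Farmer goes back to the west bank alone.  [the west bank: Evan, Kira | the east bank: Faye, Jules, Pim, Quin, Sol]
11. Farmer goes to the east bank with Evan.  [the west bank: Kira | the east bank: Evan, Faye, Jules, Pim, Quin, Sol]
12. Farmer goes back to the west bank alone.  [the west bank: Kira | the east bank: Evan, Faye, Jules, Pim, Quin, Sol]
13. Farmer goes to the east bank with Kira.  [the west bank: — | the east bank: Evan, Faye, Jules, Kira, Pim, Quin, Sol]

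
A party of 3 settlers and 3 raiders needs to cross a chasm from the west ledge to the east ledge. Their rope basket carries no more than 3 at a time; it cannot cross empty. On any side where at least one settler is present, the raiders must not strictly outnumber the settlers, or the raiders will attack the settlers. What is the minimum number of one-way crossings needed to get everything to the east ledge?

Counting alone: each trip to the east ledge takes at most 3 across and each return brings at least 1 back, so after t trips out (and t−1 returns) at most 3t − (t−1) of the 6 are across; that first reaches 6 at t = 3, so at least 5 crossings are needed.
The plan below uses exactly 5 crossings, so it is optimal:
1. 2 raiders → the east ledge.  (the west ledge: 3S 1R; the east ledge: 0S 2R)
2. 1 raider ← the west ledge.  (the west ledge: 3S 2R; the east ledge: 0S 1R)
3. 3 settlers → the east ledge.  (the west ledge: 0S 2R; the east ledge: 3S 1R)
4. 1 raider ← the west ledge.  (the west ledge: 0S 3R; the east ledge: 3S 0R)
5. 3 raiders → the east ledge.  (the west ledge: 0S 0R; the east ledge: 3S 3R)

5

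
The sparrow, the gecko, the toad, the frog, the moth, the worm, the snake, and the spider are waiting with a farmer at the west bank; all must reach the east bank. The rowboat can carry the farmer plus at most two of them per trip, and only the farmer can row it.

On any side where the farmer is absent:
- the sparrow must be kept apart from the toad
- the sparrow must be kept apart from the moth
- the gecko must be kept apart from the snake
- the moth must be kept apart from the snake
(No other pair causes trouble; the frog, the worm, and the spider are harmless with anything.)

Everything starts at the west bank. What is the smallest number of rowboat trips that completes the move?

9

Counting alone: the farmer can take at most 2 across per trip to the east bank, so moving all 8 needs at least 4 loaded trips out, with a return between consecutive ones — at least 7 crossings.
The safety rule pushes this higher. Following every safe sequence of crossings, the most of the 8 that can be at the east bank as the rowboat arrives there on crossing 7 is 7 — never all 8.
So no plan with fewer than 9 crossings exists, and this one achieves 9:
1. Farmer goes to the east bank with the snake and the sparrow.  [the west bank: the frog, the gecko, the moth, the spider, the toad, the worm | the east bank: the snake, the sparrow]
2. Farmer goes back to the west bank alone.  [the west bank: the frog, the gecko, the moth, the spider, the toad, the worm | the east bank: the snake, the sparrow]
3. Farmer goes to the east bank with the gecko and the toad.  [the west bank: the frog, the moth, the spider, the worm | the east bank: the gecko, the snake, the sparrow, the toad]
4. Farmer goes back to the west bank with the snake and the sparrow.  [the west bank: the frog, the moth, the snake, the sparrow, the spider, the worm | the east bank: the gecko, the toad]
5. Farmer goes to the east bank with the frog and the moth.  [the west bank: the snake, the sparrow, the spider, the worm | the east bank: the frog, the gecko, the moth, the toad]
6. Farmer goes back to the west bank alone.  [the west bank: the snake, the sparrow, the spider, the worm | the east bank: the frog, the gecko, the moth, the toad]
7. Farmer goes to the east bank with the spider and the worm.  [the west bank: the snake, the sparrow | the east bank: the frog, the gecko, the moth, the spider, the toad, the worm]
8. Farmer goes back to the west bank alone.  [the west bank: the snake, the sparrow | the east bank: the frog, the gecko, the moth, the spider, the toad, the worm]
9. Farmer goes to the east bank with the snake and the sparrow.  [the west bank: — | the east bank: the frog, the gecko, the moth, the snake, the sparrow, the spider, the toad, the worm]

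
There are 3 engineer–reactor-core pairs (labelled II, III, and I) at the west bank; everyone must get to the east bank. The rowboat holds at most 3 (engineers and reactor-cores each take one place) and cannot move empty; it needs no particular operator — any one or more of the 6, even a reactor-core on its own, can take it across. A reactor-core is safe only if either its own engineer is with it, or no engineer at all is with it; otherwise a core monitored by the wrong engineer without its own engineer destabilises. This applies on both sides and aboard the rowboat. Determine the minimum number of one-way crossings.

Counting alone: each trip to the east bank takes at most 3 across and each return brings at least 1 back, so after t trips out (and t−1 returns) at most 3t − (t−1) of the 6 are across; that first reaches 6 at t = 3, so at least 5 crossings are needed.
The plan below uses exactly 5 crossings, so it is optimal:
1. engineer II and reactor-core II cross → the east bank.
2. engineer II crosses ← the west bank.
3. engineer I, engineer II, and engineer III cross → the east bank.
4. reactor-core II crosses ← the west bank.
5. reactor-core I, reactor-core II, and reactor-core III cross → the east bank.

5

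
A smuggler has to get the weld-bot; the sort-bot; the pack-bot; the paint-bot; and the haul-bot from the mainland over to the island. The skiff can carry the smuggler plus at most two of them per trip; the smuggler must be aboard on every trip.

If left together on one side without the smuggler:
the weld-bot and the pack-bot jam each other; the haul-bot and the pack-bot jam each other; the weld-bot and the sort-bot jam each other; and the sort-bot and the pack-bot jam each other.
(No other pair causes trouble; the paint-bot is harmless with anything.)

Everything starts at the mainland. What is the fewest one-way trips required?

Counting alone: the smuggler can take at most 2 across per trip to the island, so moving all 5 needs at least 3 loaded trips out, with a return between consecutive ones — at least 5 crossings.
The safety rule pushes this higher. Following every safe sequence of crossings, the most of the 5 that can be at the island as the skiff arrives there on crossing 5 is 4 — never all 5.
So no plan with fewer than 7 crossings exists, and this one achieves 7:
1. Smuggler goes to the island with the pack-bot and the weld-bot.  [the mainland: the haul-bot, the paint-bot, the sort-bot | the island: the pack-bot, the weld-bot]
2. Smuggler goes back to the mainland with the weld-bot.  [the mainland: the haul-bot, the paint-bot, the sort-bot, the weld-bot | the island: the pack-bot]
3. Smuggler goes to the island with the paint-bot and the weld-bot.  [the mainland: the haul-bot, the sort-bot | the island: the pack-bot, the paint-bot, the weld-bot]
4. Smuggler goes back to the mainland with the weld-bot.  [the mainland: the haul-bot, the sort-bot, the weld-bot | the island: the pack-bot, the paint-bot]
5. Smuggler goes to the island with the haul-bot and the weld-bot.  [the mainland: the sort-bot | the island: the haul-bot, the pack-bot, the paint-bot, the weld-bot]
6. Smuggler goes back to the mainland with the pack-bot.  [the mainland: the pack-bot, the sort-bot | the island: the haul-bot, the paint-bot, the weld-bot]
7. Smuggler goes to the island with the pack-bot and the sort-bot.  [the mainland: — | the island: the haul-bot, the pack-bot, the paint-bot, the sort-bot, the weld-bot]

7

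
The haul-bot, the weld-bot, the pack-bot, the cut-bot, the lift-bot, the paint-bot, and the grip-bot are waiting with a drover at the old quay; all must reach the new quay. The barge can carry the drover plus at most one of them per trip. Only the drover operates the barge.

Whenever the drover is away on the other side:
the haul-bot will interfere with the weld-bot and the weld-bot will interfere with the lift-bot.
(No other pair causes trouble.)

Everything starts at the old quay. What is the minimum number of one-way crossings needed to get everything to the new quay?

15

Counting alone: the drover can take at most 1 across per trip to the new quay, so moving all 7 needs at least 7 loaded trips out, with a return between consecutive ones — at least 13 crossings.
The safety rule pushes this higher. Following every safe sequence of crossings, the most of the 7 that can be at the new quay as the barge arrives there on crossing 13 is 6 — never all 7.
So no plan with fewer than 15 crossings exists, and this one achieves 15:
1. Drover goes to the new quay with the weld-bot.
2. Drover goes back to the old quay alone.
3. Drover goes to the new quay with the haul-bot.
4. Drover goes back to the old quay with the weld-bot.
5. Drover goes to the new quay with the lift-bot.
6. Drover goes back to the old quay alone.
7. Drover goes to the new quay with the pack-bot.
8. Drover goes back to the old quay alone.
9. Drover goes to the new quay with the cut-bot.
10. Drover goes back to the old quay alone.
11. Drover goes to the new quay with the paint-bot.
12. Drover goes back to the old quay alone.
13. Drover goes to the new quay with the grip-bot.
14. Drover goes back to the old quay alone.
15. Drover goes to the new quay with the weld-bot.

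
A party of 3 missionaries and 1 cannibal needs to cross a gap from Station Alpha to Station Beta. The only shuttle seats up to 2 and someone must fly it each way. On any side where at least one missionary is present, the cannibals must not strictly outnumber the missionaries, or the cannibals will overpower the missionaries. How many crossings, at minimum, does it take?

5

Counting alone: each trip to Station Beta takes at most 2 across and each return brings at least 1 back, so after t trips out (and t−1 returns) at most 2t − (t−1) of the 4 are across; that first reaches 4 at t = 3, so at least 5 crossings are needed.
The plan below uses exactly 5 crossings, so it is optimal:
1. 1 missionary and 1 cannibal → Station Beta.  (Station Alpha: 2M 0C; Station Beta: 1M 1C)
2. 1 cannibal ← Station Alpha.  (Station Alpha: 2M 1C; Station Beta: 1M 0C)
3. 1 missionary and 1 cannibal → Station Beta.  (Station Alpha: 1M 0C; Station Beta: 2M 1C)
4. 1 cannibal ← Station Alpha.  (Station Alpha: 1M 1C; Station Beta: 2M 0C)
5. 1 missionary and 1 cannibal → Station Beta.  (Station Alpha: 0M 0C; Station Beta: 3M 1C)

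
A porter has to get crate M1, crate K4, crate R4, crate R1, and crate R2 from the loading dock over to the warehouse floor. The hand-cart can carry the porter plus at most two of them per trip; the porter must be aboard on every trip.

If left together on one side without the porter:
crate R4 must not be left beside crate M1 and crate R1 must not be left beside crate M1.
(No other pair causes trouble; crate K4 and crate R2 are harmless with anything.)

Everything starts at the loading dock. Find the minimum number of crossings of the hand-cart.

Counting alone: the porter can take at most 2 across per trip to the warehouse floor, so moving all 5 needs at least 3 loaded trips out, with a return between consecutive ones — at least 5 crossings.
The plan below uses exactly 5 crossings, so it is optimal:
1. Porter goes to the warehouse floor with crate M1.  [the loading dock: crate K4, crate R1, crate R2, crate R4 | the warehouse floor: crate M1]
2. Porter goes back to the loading dock alone.  [the loading dock: crate K4, crate R1, crate R2, crate R4 | the warehouse floor: crate M1]
3. Porter goes to the warehouse floor with crate K4 and crate R2.  [the loading dock: crate R1, crate R4 | the warehouse floor: crate K4, crate M1, crate R2]
4. Porter goes back to the loading dock alone.  [the loading dock: crate R1, crate R4 | the warehouse floor: crate K4, crate M1, crate R2]
5. Porter goes to the warehouse floor with crate R1 and crate R4.  [the loading dock: — | the warehouse floor: crate K4, crate M1, crate R1, crate R2, crate R4]

5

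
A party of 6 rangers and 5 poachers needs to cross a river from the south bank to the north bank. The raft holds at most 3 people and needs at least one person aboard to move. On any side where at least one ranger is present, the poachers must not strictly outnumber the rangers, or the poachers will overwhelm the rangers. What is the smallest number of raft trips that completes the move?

9

Counting alone: each trip to the north bank takes at most 3 across and each return brings at least 1 back, so after t trips out (and t−1 returns) at most 3t − (t−1) of the 11 are across; that first reaches 11 at t = 5, so at least 9 crossings are needed.
The plan below uses exactly 9 crossings, so it is optimal:
1. 3 poachers → the north bank.  (the south bank: 6R 2P; the north bank: 0R 3P)
2. 1 poacher ← the south bank.  (the south bank: 6R 3P; the north bank: 0R 2P)
3. 3 rangers → the north bank.  (the south bank: 3R 3P; the north bank: 3R 2P)
4. 1 ranger ← the south bank.  (the south bank: 4R 3P; the north bank: 2R 2P)
5. 2 rangers and 1 poacher → the north bank.  (the south bank: 2R 2P; the north bank: 4R 3P)
6. 1 ranger ← the south bank.  (the south bank: 3R 2P; the north bank: 3R 3P)
7. 2 rangers and 1 poacher → the north bank.  (the south bank: 1R 1P; the north bank: 5R 4P)
8. 1 ranger ← the south bank.  (the south bank: 2R 1P; the north bank: 4R 4P)
9. 2 rangers and 1 poacher → the north bank.  (the south bank: 0R 0P; the north bank: 6R 5P)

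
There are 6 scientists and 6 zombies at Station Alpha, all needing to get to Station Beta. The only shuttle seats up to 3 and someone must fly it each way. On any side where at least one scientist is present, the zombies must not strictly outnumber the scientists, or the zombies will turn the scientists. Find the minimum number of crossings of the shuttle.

impossible

Following every safe sequence of crossings from the start, the most of the 12 that can be at Station Beta as the shuttle arrives there on crossings 1, 3, 5 is 3, 5, 6 respectively; the best ever achieved is 6 of 12.
From crossing 7 on, no configuration arises that was not already reachable earlier: only 17 distinct safe configurations (who is on which side, and where the shuttle is) can ever be reached, none of them has everyone across, and every continuation just revisits them. They are: 0 scientists + 0 zombies across (shuttle back at the start); 0 scientists + 1 zombie across (shuttle there); 0 scientists + 1 zombie across (shuttle back at the start); 0 scientists + 2 zombies across (shuttle there); 0 scientists + 2 zombies across (shuttle back at the start); 0 scientists + 3 zombies across (shuttle there); 0 scientists + 3 zombies across (shuttle back at the start); 0 scientists + 4 zombies across (shuttle there); 0 scientists + 4 zombies across (shuttle back at the start); 0 scientists + 5 zombies across (shuttle there); 0 scientists + 5 zombies across (shuttle back at the start); 0 scientists + 6 zombies across (shuttle there); 1 scientist + 1 zombie across (shuttle there); 1 scientist + 1 zombie across (shuttle back at the start); 2 scientists + 2 zombies across (shuttle there); 2 scientists + 2 zombies across (shuttle back at the start); 3 scientists + 3 zombies across (shuttle there). So no valid plan exists.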